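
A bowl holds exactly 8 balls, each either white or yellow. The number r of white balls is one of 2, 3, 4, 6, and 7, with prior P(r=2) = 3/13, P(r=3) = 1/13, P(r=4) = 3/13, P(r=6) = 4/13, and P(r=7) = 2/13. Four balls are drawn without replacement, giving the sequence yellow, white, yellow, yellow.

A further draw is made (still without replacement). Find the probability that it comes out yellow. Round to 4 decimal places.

0.5909

Compute the likelihood of the observed sequence for each case: P(data | r = 2) = (6/8)(2/7)(5/6)(4/5) = 0.14286; P(data | r = 3) = (5/8)(3/7)(4/6)(3/5) = 0.10714; P(data | r = 4) = (4/8)(4/7)(3/6)(2/5) = 0.057143; P(data | r = 6) = (2/8)(6/7)(1/6)(0/5) = 0; P(data | r = 7) = (1/8)(7/7)(0/6) = 0.
Weighting by the prior gives 3/13 · 0.14286 = 0.032967, 1/13 · 0.10714 = 0.0082418, 3/13 · 0.057143 = 0.013187, 4/13 · 0 = 0, 2/13 · 0 = 0; these sum to 0.054396.
Normalising, the posterior is P(r = 2 | data) = 0.60606, P(r = 3 | data) = 0.15152, P(r = 4 | data) = 0.24242, P(r = 6 | data) = 0, P(r = 7 | data) = 0.
The predictive probability is P(yellow next | data) = (3/4)(0.60606) + (1/2)(0.15152) + (1/4)(0.24242) = 0.59091.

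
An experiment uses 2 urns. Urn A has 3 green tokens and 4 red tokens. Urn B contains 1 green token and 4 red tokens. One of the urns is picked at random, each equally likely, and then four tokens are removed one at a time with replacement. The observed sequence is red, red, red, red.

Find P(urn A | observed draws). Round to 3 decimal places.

0.207

Compute the likelihood of the observed sequence for each case: P(data | urn A) = (4/7)(4/7)(4/7)(4/7) = 0.10662; P(data | urn B) = (4/5)(4/5)(4/5)(4/5) = 0.4096.
The prior-weighted likelihoods are 1/2 · 0.10662 = 0.053311, 1/2 · 0.4096 = 0.2048; these sum to 0.25811.
Hence P(urn A | data) = (0.053311) / (0.25811) = 0.20654.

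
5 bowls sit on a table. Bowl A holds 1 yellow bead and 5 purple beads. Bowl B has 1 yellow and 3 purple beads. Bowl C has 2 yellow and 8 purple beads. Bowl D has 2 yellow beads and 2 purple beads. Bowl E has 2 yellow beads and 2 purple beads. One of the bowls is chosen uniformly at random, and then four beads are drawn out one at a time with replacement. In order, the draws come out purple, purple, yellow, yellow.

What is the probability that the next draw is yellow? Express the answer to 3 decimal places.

0.388

Under each hypothesis, the probability of the observed sequence is: P(data | bowl A) = (5/6)(5/6)(1/6)(1/6) = 0.01929; P(data | bowl B) = (3/4)(3/4)(1/4)(1/4) = 0.035156; P(data | bowl C) = (8/10)(8/10)(2/10)(2/10) = 0.0256; P(data | bowl D) = (2/4)(2/4)(2/4)(2/4) = 0.0625; P(data | bowl E) = (2/4)(2/4)(2/4)(2/4) = 0.0625.
Multiplying each by its prior: 1/5 · 0.01929 = 0.003858, 1/5 · 0.035156 = 0.0070313, 1/5 · 0.0256 = 0.00512, 1/5 · 0.0625 = 0.0125, 1/5 · 0.0625 = 0.0125; summing to 0.041009.
The posterior is then P(bowl A | data) = 0.094077, P(bowl B | data) = 0.17146, P(bowl C | data) = 0.12485, P(bowl D | data) = 0.30481, P(bowl E | data) = 0.30481.
Averaging over the posterior, P(yellow next | data) = (1/6)(0.094077) + (1/4)(0.17146) + (1/5)(0.12485) + (1/2)(0.30481) + (1/2)(0.30481) = 0.38832.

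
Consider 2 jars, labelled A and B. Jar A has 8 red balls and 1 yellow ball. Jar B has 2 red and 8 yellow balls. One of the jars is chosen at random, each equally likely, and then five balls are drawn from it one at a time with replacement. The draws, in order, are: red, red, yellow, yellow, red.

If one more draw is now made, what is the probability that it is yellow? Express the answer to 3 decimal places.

0.367

Under each hypothesis, the probability of the observed sequence is: P(data | jar A) = (8/9)(8/9)(1/9)(1/9)(8/9) = 0.0086708; P(data | jar B) = (2/10)(2/10)(8/10)(8/10)(2/10) = 0.00512.
The prior-weighted likelihoods are 1/2 · 0.0086708 = 0.0043354, 1/2 · 0.00512 = 0.00256; with total 0.0068954.
The posterior is then P(jar A | data) = 0.62874, P(jar B | data) = 0.37126.
Averaging over the posterior, P(yellow next | data) = (1/9)(0.62874) + (4/5)(0.37126) = 0.36687.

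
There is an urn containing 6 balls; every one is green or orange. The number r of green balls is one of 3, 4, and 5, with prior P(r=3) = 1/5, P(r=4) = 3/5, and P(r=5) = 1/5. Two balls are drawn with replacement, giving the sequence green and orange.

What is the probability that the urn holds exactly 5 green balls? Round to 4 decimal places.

0.1316

For each hypothesis, P(data | H) works out to: P(data | r = 3) = (3/6)(3/6) = 1/4; P(data | r = 4) = (4/6)(2/6) = 2/9; P(data | r = 5) = (5/6)(1/6) = 5/36.
Multiplying each by its prior: 1/5 · 1/4 = 1/20, 3/5 · 2/9 = 2/15, 1/5 · 5/36 = 1/36; summing to 19/90.
Hence P(r = 5 | data) = (1/36) / (19/90) = 5/38.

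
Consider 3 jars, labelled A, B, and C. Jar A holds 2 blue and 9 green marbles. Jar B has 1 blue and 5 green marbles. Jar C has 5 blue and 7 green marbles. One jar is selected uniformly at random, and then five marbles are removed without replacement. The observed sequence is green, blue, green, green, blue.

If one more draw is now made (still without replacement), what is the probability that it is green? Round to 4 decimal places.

0.6964

Under each hypothesis, the probability of the observed sequence is: P(data | jar A) = (9/11)(2/10)(8/9)(7/8)(1/7) = 0.018182; P(data | jar B) = (5/6)(1/5)(4/4)(3/3)(0/2) = 0; P(data | jar C) = (7/12)(5/11)(6/10)(5/9)(4/8) = 0.044192.
The prior-weighted likelihoods are 1/3 · 0.018182 = 0.0060606, 1/3 · 0 = 0, 1/3 · 0.044192 = 0.014731; these sum to 0.020791.
The posterior is then P(jar A | data) = 0.2915, P(jar B | data) = 0, P(jar C | data) = 0.7085.
The predictive probability is P(green next | data) = (1)(0.2915) + (4/7)(0.7085) = 0.69636.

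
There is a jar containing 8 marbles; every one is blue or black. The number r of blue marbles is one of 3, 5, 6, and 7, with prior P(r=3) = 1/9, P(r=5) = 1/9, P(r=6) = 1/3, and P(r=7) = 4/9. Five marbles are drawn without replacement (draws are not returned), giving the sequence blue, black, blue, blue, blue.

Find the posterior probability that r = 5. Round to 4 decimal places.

0.0612

For each hypothesis, P(data | H) works out to: P(data | r = 3) = (3/8)(5/7)(2/6)(1/5)(0/4) = 0; P(data | r = 5) = (5/8)(3/7)(4/6)(3/5)(2/4) = 3/56; P(data | r = 6) = (6/8)(2/7)(5/6)(4/5)(3/4) = 3/28; P(data | r = 7) = (7/8)(1/7)(6/6)(5/5)(4/4) = 1/8.
The prior-weighted likelihoods are 1/9 · 0 = 0, 1/9 · 3/56 = 1/168, 1/3 · 3/28 = 1/28, 4/9 · 1/8 = 1/18; these sum to 7/72.
Therefore the posterior P(r = 5 | data) = (1/168) / (7/72) = 3/49.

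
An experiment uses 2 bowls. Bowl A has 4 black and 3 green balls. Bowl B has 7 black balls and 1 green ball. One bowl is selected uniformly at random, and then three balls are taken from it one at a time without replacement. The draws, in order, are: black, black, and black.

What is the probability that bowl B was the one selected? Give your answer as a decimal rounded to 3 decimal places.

0.845

For each hypothesis, P(data | H) works out to: P(data | bowl A) = (4/7)(3/6)(2/5) = 4/35; P(data | bowl B) = (7/8)(6/7)(5/6) = 5/8.
Weighting by the prior gives 1/2 · 4/35 = 2/35, 1/2 · 5/8 = 5/16; summing to 207/560.
So P(bowl B | data) = (5/16) / (207/560) = 175/207.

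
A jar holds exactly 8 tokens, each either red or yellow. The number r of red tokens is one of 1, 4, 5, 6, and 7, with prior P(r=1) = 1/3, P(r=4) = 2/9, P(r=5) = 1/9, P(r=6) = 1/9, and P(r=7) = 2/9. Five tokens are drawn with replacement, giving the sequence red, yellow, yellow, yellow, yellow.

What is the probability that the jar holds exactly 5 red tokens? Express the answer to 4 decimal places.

Under each hypothesis, the probability of the observed sequence is: P(data | r = 1) = (1/8)(7/8)(7/8)(7/8)(7/8) = 0.073273; P(data | r = 4) = (4/8)(4/8)(4/8)(4/8)(4/8) = 0.03125; P(data | r = 5) = (5/8)(3/8)(3/8)(3/8)(3/8) = 0.01236; P(data | r = 6) = (6/8)(2/8)(2/8)(2/8)(2/8) = 0.0029297; P(data | r = 7) = (7/8)(1/8)(1/8)(1/8)(1/8) = 0.00021362.
Weighting by the prior gives 1/3 · 0.073273 = 0.024424, 2/9 · 0.03125 = 0.0069444, 1/9 · 0.01236 = 0.0013733, 1/9 · 0.0029297 = 0.00032552, 2/9 · 0.00021362 = 4.7472e-05; these sum to 0.033115.
So P(r = 5 | data) = (0.0013733) / (0.033115) = 0.04147.

0.0415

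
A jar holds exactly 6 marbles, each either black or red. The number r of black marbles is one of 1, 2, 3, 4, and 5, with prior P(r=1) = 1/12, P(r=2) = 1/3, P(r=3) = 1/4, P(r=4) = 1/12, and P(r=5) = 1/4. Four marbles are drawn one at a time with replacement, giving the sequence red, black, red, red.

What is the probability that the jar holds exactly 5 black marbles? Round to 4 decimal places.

0.0162

Under each hypothesis, the probability of the observed sequence is: P(data | r = 1) = (5/6)(1/6)(5/6)(5/6) = 0.096451; P(data | r = 2) = (4/6)(2/6)(4/6)(4/6) = 0.098765; P(data | r = 3) = (3/6)(3/6)(3/6)(3/6) = 0.0625; P(data | r = 4) = (2/6)(4/6)(2/6)(2/6) = 0.024691; P(data | r = 5) = (1/6)(5/6)(1/6)(1/6) = 0.003858.
Multiplying each by its prior: 1/12 · 0.096451 = 0.0080376, 1/3 · 0.098765 = 0.032922, 1/4 · 0.0625 = 0.015625, 1/12 · 0.024691 = 0.0020576, 1/4 · 0.003858 = 0.00096451; summing to 0.059606.
Therefore the posterior P(r = 5 | data) = (0.00096451) / (0.059606) = 0.016181.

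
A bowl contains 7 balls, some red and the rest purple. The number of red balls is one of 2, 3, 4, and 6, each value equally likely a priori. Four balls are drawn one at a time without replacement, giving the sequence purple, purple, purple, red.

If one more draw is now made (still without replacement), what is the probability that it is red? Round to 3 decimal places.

For each hypothesis, P(data | H) works out to: P(data | r = 2) = (5/7)(4/6)(3/5)(2/4) = 1/7; P(data | r = 3) = (4/7)(3/6)(2/5)(3/4) = 3/35; P(data | r = 4) = (3/7)(2/6)(1/5)(4/4) = 1/35; P(data | r = 6) = (1/7)(0/6) = 0.
Multiplying each by its prior: 1/4 · 1/7 = 1/28, 1/4 · 3/35 = 3/140, 1/4 · 1/35 = 1/140, 1/4 · 0 = 0; these sum to 9/140.
Normalising, the posterior is P(r = 2 | data) = 5/9, P(r = 3 | data) = 1/3, P(r = 4 | data) = 1/9, P(r = 6 | data) = 0.
So P(red next | data) = Σ P(red next | H) P(H | data) = (1/3)(5/9) + (2/3)(1/3) + (1)(1/9) = 14/27.

0.519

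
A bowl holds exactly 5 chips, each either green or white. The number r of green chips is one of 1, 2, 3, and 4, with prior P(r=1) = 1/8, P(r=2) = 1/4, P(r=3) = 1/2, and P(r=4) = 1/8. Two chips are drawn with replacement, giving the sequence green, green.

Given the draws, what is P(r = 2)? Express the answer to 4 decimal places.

For each hypothesis, P(data | H) works out to: P(data | r = 1) = (1/5)(1/5) = 1/25; P(data | r = 2) = (2/5)(2/5) = 4/25; P(data | r = 3) = (3/5)(3/5) = 9/25; P(data | r = 4) = (4/5)(4/5) = 16/25.
Weighting by the prior gives 1/8 · 1/25 = 1/200, 1/4 · 4/25 = 1/25, 1/2 · 9/25 = 9/50, 1/8 · 16/25 = 2/25; with total 61/200.
So P(r = 2 | data) = (1/25) / (61/200) = 8/61.

0.1311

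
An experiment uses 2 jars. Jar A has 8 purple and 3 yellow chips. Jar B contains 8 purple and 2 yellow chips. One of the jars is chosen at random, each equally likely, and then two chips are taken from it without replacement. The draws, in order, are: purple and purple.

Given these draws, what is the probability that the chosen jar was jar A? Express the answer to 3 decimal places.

0.450

Compute the likelihood of the observed sequence for each case: P(data | jar A) = (8/11)(7/10) = 28/55; P(data | jar B) = (8/10)(7/9) = 28/45.
Multiplying each by its prior: 1/2 · 28/55 = 14/55, 1/2 · 28/45 = 14/45; these sum to 56/99.
Therefore the posterior P(jar A | data) = (14/55) / (56/99) = 9/20.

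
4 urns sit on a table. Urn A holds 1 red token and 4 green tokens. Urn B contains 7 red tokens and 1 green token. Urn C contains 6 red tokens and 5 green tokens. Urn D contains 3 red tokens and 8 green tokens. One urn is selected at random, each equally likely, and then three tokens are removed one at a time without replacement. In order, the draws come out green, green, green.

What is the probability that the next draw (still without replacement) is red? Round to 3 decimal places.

0.466

Compute the likelihood of the observed sequence for each case: P(data | urn A) = (4/5)(3/4)(2/3) = 2/5; P(data | urn B) = (1/8)(0/7) = 0; P(data | urn C) = (5/11)(4/10)(3/9) = 2/33; P(data | urn D) = (8/11)(7/10)(6/9) = 56/165.
Weighting by the prior gives 1/4 · 2/5 = 1/10, 1/4 · 0 = 0, 1/4 · 2/33 = 1/66, 1/4 · 56/165 = 14/165; with total 1/5.
The posterior is then P(urn A | data) = 1/2, P(urn B | data) = 0, P(urn C | data) = 5/66, P(urn D | data) = 14/33.
Averaging over the posterior, P(red next | data) = (1/2)(1/2) + (3/4)(5/66) + (3/8)(14/33) = 41/88.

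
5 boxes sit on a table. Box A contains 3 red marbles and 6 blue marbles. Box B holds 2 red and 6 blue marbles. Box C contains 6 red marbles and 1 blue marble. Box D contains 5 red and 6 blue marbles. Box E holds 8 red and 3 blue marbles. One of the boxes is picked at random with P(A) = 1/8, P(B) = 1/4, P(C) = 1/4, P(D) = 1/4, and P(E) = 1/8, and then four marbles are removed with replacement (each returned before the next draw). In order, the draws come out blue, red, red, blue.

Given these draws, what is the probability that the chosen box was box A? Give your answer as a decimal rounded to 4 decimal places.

0.1583

The likelihood of the observed sequence under each hypothesis: P(data | box A) = (6/9)(3/9)(3/9)(6/9) = 0.049383; P(data | box B) = (6/8)(2/8)(2/8)(6/8) = 0.035156; P(data | box C) = (1/7)(6/7)(6/7)(1/7) = 0.014994; P(data | box D) = (6/11)(5/11)(5/11)(6/11) = 0.061471; P(data | box E) = (3/11)(8/11)(8/11)(3/11) = 0.039342.
The prior-weighted likelihoods are 1/8 · 0.049383 = 0.0061728, 1/4 · 0.035156 = 0.0087891, 1/4 · 0.014994 = 0.0037484, 1/4 · 0.061471 = 0.015368, 1/8 · 0.039342 = 0.0049177; these sum to 0.038996.
So P(box A | data) = (0.0061728) / (0.038996) = 0.15829.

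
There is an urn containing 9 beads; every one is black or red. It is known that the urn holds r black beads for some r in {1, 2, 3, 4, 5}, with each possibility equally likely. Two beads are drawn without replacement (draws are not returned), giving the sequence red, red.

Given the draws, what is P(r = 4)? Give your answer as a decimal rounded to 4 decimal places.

0.1250

Compute the likelihood of the observed sequence for each case: P(data | r = 1) = (8/9)(7/8) = 7/9; P(data | r = 2) = (7/9)(6/8) = 7/12; P(data | r = 3) = (6/9)(5/8) = 5/12; P(data | r = 4) = (5/9)(4/8) = 5/18; P(data | r = 5) = (4/9)(3/8) = 1/6.
Multiplying each by its prior: 1/5 · 7/9 = 7/45, 1/5 · 7/12 = 7/60, 1/5 · 5/12 = 1/12, 1/5 · 5/18 = 1/18, 1/5 · 1/6 = 1/30; summing to 4/9.
Hence P(r = 4 | data) = (1/18) / (4/9) = 1/8.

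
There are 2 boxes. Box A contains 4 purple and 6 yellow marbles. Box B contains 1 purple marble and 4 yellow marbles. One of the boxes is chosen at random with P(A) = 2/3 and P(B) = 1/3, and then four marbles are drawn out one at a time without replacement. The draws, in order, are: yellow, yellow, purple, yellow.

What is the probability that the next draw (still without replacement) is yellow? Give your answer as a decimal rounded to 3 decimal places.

Under each hypothesis, the probability of the observed sequence is: P(data | box A) = (6/10)(5/9)(4/8)(4/7) = 2/21; P(data | box B) = (4/5)(3/4)(1/3)(2/2) = 1/5.
Weighting by the prior gives 2/3 · 2/21 = 4/63, 1/3 · 1/5 = 1/15; summing to 41/315.
The posterior is then P(box A | data) = 20/41, P(box B | data) = 21/41.
Averaging over the posterior, P(yellow next | data) = (1/2)(20/41) + (1)(21/41) = 31/41.

0.756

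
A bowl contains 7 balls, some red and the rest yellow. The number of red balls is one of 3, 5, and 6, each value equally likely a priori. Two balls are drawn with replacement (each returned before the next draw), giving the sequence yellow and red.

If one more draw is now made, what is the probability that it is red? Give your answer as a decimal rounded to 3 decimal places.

0.622

For each hypothesis, P(data | H) works out to: P(data | r = 3) = (4/7)(3/7) = 12/49; P(data | r = 5) = (2/7)(5/7) = 10/49; P(data | r = 6) = (1/7)(6/7) = 6/49.
The prior-weighted likelihoods are 1/3 · 12/49 = 4/49, 1/3 · 10/49 = 10/147, 1/3 · 6/49 = 2/49; these sum to 4/21.
The posterior is then P(r = 3 | data) = 3/7, P(r = 5 | data) = 5/14, P(r = 6 | data) = 3/14.
So P(red next | data) = Σ P(red next | H) P(H | data) = (3/7)(3/7) + (5/7)(5/14) + (6/7)(3/14) = 61/98.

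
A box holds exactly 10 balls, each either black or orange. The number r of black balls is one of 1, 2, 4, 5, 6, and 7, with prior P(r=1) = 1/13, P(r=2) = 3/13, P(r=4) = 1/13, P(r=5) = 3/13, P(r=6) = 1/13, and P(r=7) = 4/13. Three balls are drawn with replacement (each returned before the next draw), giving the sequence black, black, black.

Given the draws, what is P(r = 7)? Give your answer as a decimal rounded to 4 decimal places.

For each hypothesis, P(data | H) works out to: P(data | r = 1) = (1/10)(1/10)(1/10) = 0.001; P(data | r = 2) = (2/10)(2/10)(2/10) = 0.008; P(data | r = 4) = (4/10)(4/10)(4/10) = 0.064; P(data | r = 5) = (5/10)(5/10)(5/10) = 0.125; P(data | r = 6) = (6/10)(6/10)(6/10) = 0.216; P(data | r = 7) = (7/10)(7/10)(7/10) = 0.343.
Multiplying each by its prior: 1/13 · 0.001 = 7.6923e-05, 3/13 · 0.008 = 0.0018462, 1/13 · 0.064 = 0.0049231, 3/13 · 0.125 = 0.028846, 1/13 · 0.216 = 0.016615, 4/13 · 0.343 = 0.10554; with total 0.15785.
Hence P(r = 7 | data) = (0.10554) / (0.15785) = 0.66862.

0.6686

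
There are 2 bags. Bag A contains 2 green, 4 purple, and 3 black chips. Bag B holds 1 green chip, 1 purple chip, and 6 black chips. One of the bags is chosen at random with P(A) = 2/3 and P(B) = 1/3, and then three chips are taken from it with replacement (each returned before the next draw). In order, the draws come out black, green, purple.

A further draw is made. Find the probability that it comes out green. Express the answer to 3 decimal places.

0.208

The likelihood of the observed sequence under each hypothesis: P(data | bag A) = (3/9)(2/9)(4/9) = 0.032922; P(data | bag B) = (6/8)(1/8)(1/8) = 0.011719.
The prior-weighted likelihoods are 2/3 · 0.032922 = 0.021948, 1/3 · 0.011719 = 0.0039062; summing to 0.025854.
Normalising, the posterior is P(bag A | data) = 0.84891, P(bag B | data) = 0.15109.
The predictive probability is P(green next | data) = (2/9)(0.84891) + (1/8)(0.15109) = 0.20753.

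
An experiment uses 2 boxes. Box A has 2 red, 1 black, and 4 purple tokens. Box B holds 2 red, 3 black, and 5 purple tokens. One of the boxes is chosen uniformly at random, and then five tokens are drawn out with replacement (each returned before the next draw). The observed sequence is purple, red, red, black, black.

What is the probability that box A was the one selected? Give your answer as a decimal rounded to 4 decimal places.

For each hypothesis, P(data | H) works out to: P(data | box A) = (4/7)(2/7)(2/7)(1/7)(1/7) = 0.00095198; P(data | box B) = (5/10)(2/10)(2/10)(3/10)(3/10) = 0.0018.
The prior-weighted likelihoods are 1/2 · 0.00095198 = 0.00047599, 1/2 · 0.0018 = 0.0009; with total 0.001376.
Therefore the posterior P(box A | data) = (0.00047599) / (0.001376) = 0.34593.

0.3459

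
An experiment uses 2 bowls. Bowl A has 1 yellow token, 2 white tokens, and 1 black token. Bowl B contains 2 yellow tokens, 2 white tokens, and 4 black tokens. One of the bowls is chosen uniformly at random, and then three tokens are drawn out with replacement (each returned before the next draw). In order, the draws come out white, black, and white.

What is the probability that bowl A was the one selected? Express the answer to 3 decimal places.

0.667

The likelihood of the observed sequence under each hypothesis: P(data | bowl A) = (2/4)(1/4)(2/4) = 1/16; P(data | bowl B) = (2/8)(4/8)(2/8) = 1/32.
Weighting by the prior gives 1/2 · 1/16 = 1/32, 1/2 · 1/32 = 1/64; these sum to 3/64.
So P(bowl A | data) = (1/32) / (3/64) = 2/3.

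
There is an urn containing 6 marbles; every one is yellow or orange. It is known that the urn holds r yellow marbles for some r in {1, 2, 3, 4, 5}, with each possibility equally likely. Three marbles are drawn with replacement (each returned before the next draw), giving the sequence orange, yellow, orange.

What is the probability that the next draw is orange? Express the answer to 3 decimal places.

Compute the likelihood of the observed sequence for each case: P(data | r = 1) = (5/6)(1/6)(5/6) = 25/216; P(data | r = 2) = (4/6)(2/6)(4/6) = 4/27; P(data | r = 3) = (3/6)(3/6)(3/6) = 1/8; P(data | r = 4) = (2/6)(4/6)(2/6) = 2/27; P(data | r = 5) = (1/6)(5/6)(1/6) = 5/216.
Weighting by the prior gives 1/5 · 25/216 = 5/216, 1/5 · 4/27 = 4/135, 1/5 · 1/8 = 1/40, 1/5 · 2/27 = 2/135, 1/5 · 5/216 = 1/216; these sum to 7/72.
The posterior is then P(r = 1 | data) = 5/21, P(r = 2 | data) = 32/105, P(r = 3 | data) = 9/35, P(r = 4 | data) = 16/105, P(r = 5 | data) = 1/21.
The predictive probability is P(orange next | data) = (5/6)(5/21) + (2/3)(32/105) + (1/2)(9/35) + (1/3)(16/105) + (1/6)(1/21) = 53/90.

0.589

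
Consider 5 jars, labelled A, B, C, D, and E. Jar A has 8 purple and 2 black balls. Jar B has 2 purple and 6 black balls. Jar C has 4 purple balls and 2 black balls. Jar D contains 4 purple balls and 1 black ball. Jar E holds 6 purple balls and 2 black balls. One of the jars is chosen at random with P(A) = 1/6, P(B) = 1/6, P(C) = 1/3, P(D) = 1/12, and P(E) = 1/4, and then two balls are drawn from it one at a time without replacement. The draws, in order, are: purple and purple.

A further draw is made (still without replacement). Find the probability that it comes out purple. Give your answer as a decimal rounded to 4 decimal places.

0.6256

Compute the likelihood of the observed sequence for each case: P(data | jar A) = (8/10)(7/9) = 0.62222; P(data | jar B) = (2/8)(1/7) = 0.035714; P(data | jar C) = (4/6)(3/5) = 0.4; P(data | jar D) = (4/5)(3/4) = 0.6; P(data | jar E) = (6/8)(5/7) = 0.53571.
Weighting by the prior gives 1/6 · 0.62222 = 0.1037, 1/6 · 0.035714 = 0.0059524, 1/3 · 0.4 = 0.13333, 1/12 · 0.6 = 0.05, 1/4 · 0.53571 = 0.13393; summing to 0.42692.
The posterior is then P(jar A | data) = 0.24291, P(jar B | data) = 0.013943, P(jar C | data) = 0.31232, P(jar D | data) = 0.11712, P(jar E | data) = 0.31371.
The predictive probability is P(purple next | data) = (3/4)(0.24291) + (0)(0.013943) + (1/2)(0.31232) + (2/3)(0.11712) + (2/3)(0.31371) = 0.62556.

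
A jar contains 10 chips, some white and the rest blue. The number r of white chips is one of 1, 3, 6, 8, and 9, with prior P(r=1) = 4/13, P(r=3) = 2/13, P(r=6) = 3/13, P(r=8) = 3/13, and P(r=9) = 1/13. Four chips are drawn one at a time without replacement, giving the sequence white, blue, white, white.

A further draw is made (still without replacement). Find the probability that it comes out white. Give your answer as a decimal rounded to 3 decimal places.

Under each hypothesis, the probability of the observed sequence is: P(data | r = 1) = (1/10)(9/9)(0/8) = 0; P(data | r = 3) = (3/10)(7/9)(2/8)(1/7) = 0.0083333; P(data | r = 6) = (6/10)(4/9)(5/8)(4/7) = 0.095238; P(data | r = 8) = (8/10)(2/9)(7/8)(6/7) = 0.13333; P(data | r = 9) = (9/10)(1/9)(8/8)(7/7) = 0.1.
Weighting by the prior gives 4/13 · 0 = 0, 2/13 · 0.0083333 = 0.0012821, 3/13 · 0.095238 = 0.021978, 3/13 · 0.13333 = 0.030769, 1/13 · 0.1 = 0.0076923; these sum to 0.061722.
The posterior is then P(r = 1 | data) = 0, P(r = 3 | data) = 0.020772, P(r = 6 | data) = 0.35608, P(r = 8 | data) = 0.49852, P(r = 9 | data) = 0.12463.
So P(white next | data) = Σ P(white next | H) P(H | data) = (0)(0.020772) + (1/2)(0.35608) + (5/6)(0.49852) + (1)(0.12463) = 0.7181.

0.718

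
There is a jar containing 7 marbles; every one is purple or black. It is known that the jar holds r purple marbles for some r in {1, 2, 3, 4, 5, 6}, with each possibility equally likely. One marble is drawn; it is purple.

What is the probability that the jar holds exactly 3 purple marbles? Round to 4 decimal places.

Compute the likelihood of this draw for each case: P(data | r = 1) = (1/7) = 1/7; P(data | r = 2) = (2/7) = 2/7; P(data | r = 3) = (3/7) = 3/7; P(data | r = 4) = (4/7) = 4/7; P(data | r = 5) = (5/7) = 5/7; P(data | r = 6) = (6/7) = 6/7.
The prior-weighted likelihoods are 1/6 · 1/7 = 1/42, 1/6 · 2/7 = 1/21, 1/6 · 3/7 = 1/14, 1/6 · 4/7 = 2/21, 1/6 · 5/7 = 5/42, 1/6 · 6/7 = 1/7; summing to 1/2.
So P(r = 3 | data) = (1/14) / (1/2) = 1/7.

0.1429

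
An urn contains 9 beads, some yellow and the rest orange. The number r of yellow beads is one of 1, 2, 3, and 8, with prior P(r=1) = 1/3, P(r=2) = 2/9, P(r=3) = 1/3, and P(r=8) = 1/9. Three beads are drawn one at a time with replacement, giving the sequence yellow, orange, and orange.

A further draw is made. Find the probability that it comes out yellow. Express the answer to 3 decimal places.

0.250

Under each hypothesis, the probability of the observed sequence is: P(data | r = 1) = (1/9)(8/9)(8/9) = 0.087791; P(data | r = 2) = (2/9)(7/9)(7/9) = 0.13443; P(data | r = 3) = (3/9)(6/9)(6/9) = 0.14815; P(data | r = 8) = (8/9)(1/9)(1/9) = 0.010974.
The prior-weighted likelihoods are 1/3 · 0.087791 = 0.029264, 2/9 · 0.13443 = 0.029873, 1/3 · 0.14815 = 0.049383, 1/9 · 0.010974 = 0.0012193; summing to 0.10974.
Dividing through by the total gives posterior P(r = 1 | data) = 0.26667, P(r = 2 | data) = 0.27222, P(r = 3 | data) = 0.45, P(r = 8 | data) = 0.011111.
Averaging over the posterior, P(yellow next | data) = (1/9)(0.26667) + (2/9)(0.27222) + (1/3)(0.45) + (8/9)(0.011111) = 0.25.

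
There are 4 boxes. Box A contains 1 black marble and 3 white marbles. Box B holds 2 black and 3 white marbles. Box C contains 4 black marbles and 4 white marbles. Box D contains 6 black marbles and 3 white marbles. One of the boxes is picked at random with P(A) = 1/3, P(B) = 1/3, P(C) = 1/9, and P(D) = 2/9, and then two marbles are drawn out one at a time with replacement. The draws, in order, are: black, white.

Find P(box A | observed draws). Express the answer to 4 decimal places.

The likelihood of the observed sequence under each hypothesis: P(data | box A) = (1/4)(3/4) = 0.1875; P(data | box B) = (2/5)(3/5) = 0.24; P(data | box C) = (4/8)(4/8) = 0.25; P(data | box D) = (6/9)(3/9) = 0.22222.
Multiplying each by its prior: 1/3 · 0.1875 = 0.0625, 1/3 · 0.24 = 0.08, 1/9 · 0.25 = 0.027778, 2/9 · 0.22222 = 0.049383; these sum to 0.21966.
Therefore the posterior P(box A | data) = (0.0625) / (0.21966) = 0.28453.

0.2845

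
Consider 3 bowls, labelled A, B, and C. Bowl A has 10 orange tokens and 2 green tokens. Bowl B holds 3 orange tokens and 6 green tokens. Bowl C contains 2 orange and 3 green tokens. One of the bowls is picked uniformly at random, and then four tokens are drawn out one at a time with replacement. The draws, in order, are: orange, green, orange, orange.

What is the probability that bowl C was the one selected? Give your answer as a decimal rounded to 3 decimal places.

Compute the likelihood of the observed sequence for each case: P(data | bowl A) = (10/12)(2/12)(10/12)(10/12) = 0.096451; P(data | bowl B) = (3/9)(6/9)(3/9)(3/9) = 0.024691; P(data | bowl C) = (2/5)(3/5)(2/5)(2/5) = 0.0384.
Multiplying each by its prior: 1/3 · 0.096451 = 0.03215, 1/3 · 0.024691 = 0.0082305, 1/3 · 0.0384 = 0.0128; these sum to 0.053181.
So P(bowl C | data) = (0.0128) / (0.053181) = 0.24069.

0.241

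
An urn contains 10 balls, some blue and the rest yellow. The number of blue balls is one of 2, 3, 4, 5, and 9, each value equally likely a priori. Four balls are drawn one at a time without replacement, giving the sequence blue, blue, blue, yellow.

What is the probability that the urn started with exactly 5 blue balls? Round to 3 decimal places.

0.303

For each hypothesis, P(data | H) works out to: P(data | r = 2) = (2/10)(1/9)(0/8) = 0; P(data | r = 3) = (3/10)(2/9)(1/8)(7/7) = 1/120; P(data | r = 4) = (4/10)(3/9)(2/8)(6/7) = 1/35; P(data | r = 5) = (5/10)(4/9)(3/8)(5/7) = 5/84; P(data | r = 9) = (9/10)(8/9)(7/8)(1/7) = 1/10.
The prior-weighted likelihoods are 1/5 · 0 = 0, 1/5 · 1/120 = 1/600, 1/5 · 1/35 = 1/175, 1/5 · 5/84 = 1/84, 1/5 · 1/10 = 1/50; summing to 11/280.
Therefore the posterior P(r = 5 | data) = (1/84) / (11/280) = 10/33.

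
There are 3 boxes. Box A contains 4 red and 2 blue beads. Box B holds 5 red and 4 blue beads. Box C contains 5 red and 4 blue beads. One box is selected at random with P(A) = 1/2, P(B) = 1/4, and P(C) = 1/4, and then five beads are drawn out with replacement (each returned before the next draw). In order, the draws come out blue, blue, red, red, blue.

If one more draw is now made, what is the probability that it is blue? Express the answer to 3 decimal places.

0.402

Under each hypothesis, the probability of the observed sequence is: P(data | box A) = (2/6)(2/6)(4/6)(4/6)(2/6) = 0.016461; P(data | box B) = (4/9)(4/9)(5/9)(5/9)(4/9) = 0.027096; P(data | box C) = (4/9)(4/9)(5/9)(5/9)(4/9) = 0.027096.
Weighting by the prior gives 1/2 · 0.016461 = 0.0082305, 1/4 · 0.027096 = 0.006774, 1/4 · 0.027096 = 0.006774; with total 0.021779.
The posterior is then P(box A | data) = 0.37792, P(box B | data) = 0.31104, P(box C | data) = 0.31104.
Averaging over the posterior, P(blue next | data) = (1/3)(0.37792) + (4/9)(0.31104) + (4/9)(0.31104) = 0.40245.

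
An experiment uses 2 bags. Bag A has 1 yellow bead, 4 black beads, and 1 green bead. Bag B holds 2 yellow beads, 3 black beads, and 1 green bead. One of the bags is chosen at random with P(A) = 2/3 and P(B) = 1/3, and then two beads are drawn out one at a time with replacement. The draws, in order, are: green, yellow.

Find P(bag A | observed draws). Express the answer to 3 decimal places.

0.500

The likelihood of the observed sequence under each hypothesis: P(data | bag A) = (1/6)(1/6) = 1/36; P(data | bag B) = (1/6)(2/6) = 1/18.
Multiplying each by its prior: 2/3 · 1/36 = 1/54, 1/3 · 1/18 = 1/54; with total 1/27.
Therefore the posterior P(bag A | data) = (1/54) / (1/27) = 1/2.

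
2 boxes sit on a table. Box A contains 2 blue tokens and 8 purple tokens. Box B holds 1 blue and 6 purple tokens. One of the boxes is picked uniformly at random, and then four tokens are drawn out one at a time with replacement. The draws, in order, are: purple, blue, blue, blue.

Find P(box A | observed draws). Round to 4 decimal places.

Compute the likelihood of the observed sequence for each case: P(data | box A) = (8/10)(2/10)(2/10)(2/10) = 0.0064; P(data | box B) = (6/7)(1/7)(1/7)(1/7) = 0.002499.
Weighting by the prior gives 1/2 · 0.0064 = 0.0032, 1/2 · 0.002499 = 0.0012495; these sum to 0.0044495.
Hence P(box A | data) = (0.0032) / (0.0044495) = 0.71919.

0.7192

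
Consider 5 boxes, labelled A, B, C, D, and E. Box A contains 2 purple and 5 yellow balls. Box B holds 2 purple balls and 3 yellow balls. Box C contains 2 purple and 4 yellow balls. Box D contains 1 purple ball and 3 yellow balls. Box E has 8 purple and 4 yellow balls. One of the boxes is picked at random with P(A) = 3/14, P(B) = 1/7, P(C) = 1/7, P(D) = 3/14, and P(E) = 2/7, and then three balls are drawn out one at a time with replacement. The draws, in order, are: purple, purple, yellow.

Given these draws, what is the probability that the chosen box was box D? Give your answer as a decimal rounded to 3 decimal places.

Compute the likelihood of the observed sequence for each case: P(data | box A) = (2/7)(2/7)(5/7) = 0.058309; P(data | box B) = (2/5)(2/5)(3/5) = 0.096; P(data | box C) = (2/6)(2/6)(4/6) = 0.074074; P(data | box D) = (1/4)(1/4)(3/4) = 0.046875; P(data | box E) = (8/12)(8/12)(4/12) = 0.14815.
The prior-weighted likelihoods are 3/14 · 0.058309 = 0.012495, 1/7 · 0.096 = 0.013714, 1/7 · 0.074074 = 0.010582, 3/14 · 0.046875 = 0.010045, 2/7 · 0.14815 = 0.042328; summing to 0.089164.
So P(box D | data) = (0.010045) / (0.089164) = 0.11265.

0.113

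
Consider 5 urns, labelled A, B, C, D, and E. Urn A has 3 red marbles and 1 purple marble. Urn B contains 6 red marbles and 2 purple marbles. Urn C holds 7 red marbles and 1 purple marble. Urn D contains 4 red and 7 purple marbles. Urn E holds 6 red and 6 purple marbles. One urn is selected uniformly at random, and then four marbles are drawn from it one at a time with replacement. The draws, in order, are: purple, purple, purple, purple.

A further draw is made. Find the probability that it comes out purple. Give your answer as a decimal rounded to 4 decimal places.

For each hypothesis, P(data | H) works out to: P(data | urn A) = (1/4)(1/4)(1/4)(1/4) = 0.0039062; P(data | urn B) = (2/8)(2/8)(2/8)(2/8) = 0.0039062; P(data | urn C) = (1/8)(1/8)(1/8)(1/8) = 0.00024414; P(data | urn D) = (7/11)(7/11)(7/11)(7/11) = 0.16399; P(data | urn E) = (6/12)(6/12)(6/12)(6/12) = 0.0625.
Multiplying each by its prior: 1/5 · 0.0039062 = 0.00078125, 1/5 · 0.0039062 = 0.00078125, 1/5 · 0.00024414 = 4.8828e-05, 1/5 · 0.16399 = 0.032798, 1/5 · 0.0625 = 0.0125; these sum to 0.04691.
Normalising, the posterior is P(urn A | data) = 0.016654, P(urn B | data) = 0.016654, P(urn C | data) = 0.0010409, P(urn D | data) = 0.69918, P(urn E | data) = 0.26647.
So P(purple next | data) = Σ P(purple next | H) P(H | data) = (1/4)(0.016654) + (1/4)(0.016654) + (1/8)(0.0010409) + (7/11)(0.69918) + (1/2)(0.26647) = 0.58663.

0.5866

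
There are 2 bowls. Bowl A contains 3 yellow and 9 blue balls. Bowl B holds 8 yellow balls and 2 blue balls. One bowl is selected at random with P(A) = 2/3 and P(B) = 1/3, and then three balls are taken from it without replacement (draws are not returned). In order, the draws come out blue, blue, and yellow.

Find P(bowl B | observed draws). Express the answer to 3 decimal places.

Under each hypothesis, the probability of the observed sequence is: P(data | bowl A) = (9/12)(8/11)(3/10) = 0.16364; P(data | bowl B) = (2/10)(1/9)(8/8) = 0.022222.
Weighting by the prior gives 2/3 · 0.16364 = 0.10909, 1/3 · 0.022222 = 0.0074074; with total 0.1165.
By Bayes' rule, P(bowl B | data) = (0.0074074) / (0.1165) = 0.063584.

0.064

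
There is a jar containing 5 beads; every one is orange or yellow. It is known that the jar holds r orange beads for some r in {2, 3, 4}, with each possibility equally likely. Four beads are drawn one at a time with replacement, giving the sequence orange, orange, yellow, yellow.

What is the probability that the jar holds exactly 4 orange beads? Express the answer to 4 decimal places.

0.1818

Compute the likelihood of the observed sequence for each case: P(data | r = 2) = (2/5)(2/5)(3/5)(3/5) = 0.0576; P(data | r = 3) = (3/5)(3/5)(2/5)(2/5) = 0.0576; P(data | r = 4) = (4/5)(4/5)(1/5)(1/5) = 0.0256.
The prior-weighted likelihoods are 1/3 · 0.0576 = 0.0192, 1/3 · 0.0576 = 0.0192, 1/3 · 0.0256 = 0.0085333; these sum to 0.046933.
Therefore the posterior P(r = 4 | data) = (0.0085333) / (0.046933) = 0.18182.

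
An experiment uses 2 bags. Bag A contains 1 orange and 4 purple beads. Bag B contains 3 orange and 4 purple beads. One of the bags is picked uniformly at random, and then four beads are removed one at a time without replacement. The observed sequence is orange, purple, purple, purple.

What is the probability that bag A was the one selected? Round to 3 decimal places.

0.700

For each hypothesis, P(data | H) works out to: P(data | bag A) = (1/5)(4/4)(3/3)(2/2) = 1/5; P(data | bag B) = (3/7)(4/6)(3/5)(2/4) = 3/35.
Multiplying each by its prior: 1/2 · 1/5 = 1/10, 1/2 · 3/35 = 3/70; with total 1/7.
Hence P(bag A | data) = (1/10) / (1/7) = 7/10.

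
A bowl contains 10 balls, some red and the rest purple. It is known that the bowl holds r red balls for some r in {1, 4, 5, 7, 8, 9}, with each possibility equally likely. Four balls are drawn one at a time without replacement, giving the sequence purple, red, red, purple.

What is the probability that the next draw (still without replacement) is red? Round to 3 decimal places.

0.571

For each hypothesis, P(data | H) works out to: P(data | r = 1) = (9/10)(1/9)(0/8) = 0; P(data | r = 4) = (6/10)(4/9)(3/8)(5/7) = 0.071429; P(data | r = 5) = (5/10)(5/9)(4/8)(4/7) = 0.079365; P(data | r = 7) = (3/10)(7/9)(6/8)(2/7) = 0.05; P(data | r = 8) = (2/10)(8/9)(7/8)(1/7) = 0.022222; P(data | r = 9) = (1/10)(9/9)(8/8)(0/7) = 0.
Weighting by the prior gives 1/6 · 0 = 0, 1/6 · 0.071429 = 0.011905, 1/6 · 0.079365 = 0.013228, 1/6 · 0.05 = 0.0083333, 1/6 · 0.022222 = 0.0037037, 1/6 · 0 = 0; summing to 0.037169.
Normalising, the posterior is P(r = 1 | data) = 0, P(r = 4 | data) = 0.32028, P(r = 5 | data) = 0.35587, P(r = 7 | data) = 0.2242, P(r = 8 | data) = 0.099644, P(r = 9 | data) = 0.
The predictive probability is P(red next | data) = (1/3)(0.32028) + (1/2)(0.35587) + (5/6)(0.2242) + (1)(0.099644) = 0.57117.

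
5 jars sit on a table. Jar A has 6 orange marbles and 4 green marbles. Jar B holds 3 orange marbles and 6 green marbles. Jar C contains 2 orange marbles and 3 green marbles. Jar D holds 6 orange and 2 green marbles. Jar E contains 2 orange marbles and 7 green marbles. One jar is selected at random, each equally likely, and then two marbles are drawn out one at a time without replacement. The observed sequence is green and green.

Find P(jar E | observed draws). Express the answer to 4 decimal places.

0.3971

For each hypothesis, P(data | H) works out to: P(data | jar A) = (4/10)(3/9) = 0.13333; P(data | jar B) = (6/9)(5/8) = 0.41667; P(data | jar C) = (3/5)(2/4) = 0.3; P(data | jar D) = (2/8)(1/7) = 0.035714; P(data | jar E) = (7/9)(6/8) = 0.58333.
Multiplying each by its prior: 1/5 · 0.13333 = 0.026667, 1/5 · 0.41667 = 0.083333, 1/5 · 0.3 = 0.06, 1/5 · 0.035714 = 0.0071429, 1/5 · 0.58333 = 0.11667; summing to 0.29381.
By Bayes' rule, P(jar E | data) = (0.11667) / (0.29381) = 0.39708.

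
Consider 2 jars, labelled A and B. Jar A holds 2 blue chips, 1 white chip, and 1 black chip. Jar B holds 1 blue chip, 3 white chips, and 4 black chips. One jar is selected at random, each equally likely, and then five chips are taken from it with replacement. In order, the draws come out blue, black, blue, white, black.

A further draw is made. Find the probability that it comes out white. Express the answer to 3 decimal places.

0.284

The likelihood of the observed sequence under each hypothesis: P(data | jar A) = (2/4)(1/4)(2/4)(1/4)(1/4) = 0.0039062; P(data | jar B) = (1/8)(4/8)(1/8)(3/8)(4/8) = 0.0014648.
The prior-weighted likelihoods are 1/2 · 0.0039062 = 0.0019531, 1/2 · 0.0014648 = 0.00073242; summing to 0.0026855.
Normalising, the posterior is P(jar A | data) = 0.72727, P(jar B | data) = 0.27273.
The predictive probability is P(white next | data) = (1/4)(0.72727) + (3/8)(0.27273) = 0.28409.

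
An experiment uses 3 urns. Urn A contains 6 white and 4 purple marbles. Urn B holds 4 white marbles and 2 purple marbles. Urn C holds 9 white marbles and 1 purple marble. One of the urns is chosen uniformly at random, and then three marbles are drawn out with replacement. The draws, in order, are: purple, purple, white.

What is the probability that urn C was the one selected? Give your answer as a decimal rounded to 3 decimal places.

For each hypothesis, P(data | H) works out to: P(data | urn A) = (4/10)(4/10)(6/10) = 0.096; P(data | urn B) = (2/6)(2/6)(4/6) = 0.074074; P(data | urn C) = (1/10)(1/10)(9/10) = 0.009.
The prior-weighted likelihoods are 1/3 · 0.096 = 0.032, 1/3 · 0.074074 = 0.024691, 1/3 · 0.009 = 0.003; with total 0.059691.
Therefore the posterior P(urn C | data) = (0.003) / (0.059691) = 0.050259.

0.050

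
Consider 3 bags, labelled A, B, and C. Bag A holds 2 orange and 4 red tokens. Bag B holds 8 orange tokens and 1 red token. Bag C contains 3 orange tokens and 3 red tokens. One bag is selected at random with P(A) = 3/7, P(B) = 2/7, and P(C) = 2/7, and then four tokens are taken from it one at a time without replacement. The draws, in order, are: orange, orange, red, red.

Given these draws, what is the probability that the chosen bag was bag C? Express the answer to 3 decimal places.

Compute the likelihood of the observed sequence for each case: P(data | bag A) = (2/6)(1/5)(4/4)(3/3) = 1/15; P(data | bag B) = (8/9)(7/8)(1/7)(0/6) = 0; P(data | bag C) = (3/6)(2/5)(3/4)(2/3) = 1/10.
The prior-weighted likelihoods are 3/7 · 1/15 = 1/35, 2/7 · 0 = 0, 2/7 · 1/10 = 1/35; these sum to 2/35.
So P(bag C | data) = (1/35) / (2/35) = 1/2.

0.500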